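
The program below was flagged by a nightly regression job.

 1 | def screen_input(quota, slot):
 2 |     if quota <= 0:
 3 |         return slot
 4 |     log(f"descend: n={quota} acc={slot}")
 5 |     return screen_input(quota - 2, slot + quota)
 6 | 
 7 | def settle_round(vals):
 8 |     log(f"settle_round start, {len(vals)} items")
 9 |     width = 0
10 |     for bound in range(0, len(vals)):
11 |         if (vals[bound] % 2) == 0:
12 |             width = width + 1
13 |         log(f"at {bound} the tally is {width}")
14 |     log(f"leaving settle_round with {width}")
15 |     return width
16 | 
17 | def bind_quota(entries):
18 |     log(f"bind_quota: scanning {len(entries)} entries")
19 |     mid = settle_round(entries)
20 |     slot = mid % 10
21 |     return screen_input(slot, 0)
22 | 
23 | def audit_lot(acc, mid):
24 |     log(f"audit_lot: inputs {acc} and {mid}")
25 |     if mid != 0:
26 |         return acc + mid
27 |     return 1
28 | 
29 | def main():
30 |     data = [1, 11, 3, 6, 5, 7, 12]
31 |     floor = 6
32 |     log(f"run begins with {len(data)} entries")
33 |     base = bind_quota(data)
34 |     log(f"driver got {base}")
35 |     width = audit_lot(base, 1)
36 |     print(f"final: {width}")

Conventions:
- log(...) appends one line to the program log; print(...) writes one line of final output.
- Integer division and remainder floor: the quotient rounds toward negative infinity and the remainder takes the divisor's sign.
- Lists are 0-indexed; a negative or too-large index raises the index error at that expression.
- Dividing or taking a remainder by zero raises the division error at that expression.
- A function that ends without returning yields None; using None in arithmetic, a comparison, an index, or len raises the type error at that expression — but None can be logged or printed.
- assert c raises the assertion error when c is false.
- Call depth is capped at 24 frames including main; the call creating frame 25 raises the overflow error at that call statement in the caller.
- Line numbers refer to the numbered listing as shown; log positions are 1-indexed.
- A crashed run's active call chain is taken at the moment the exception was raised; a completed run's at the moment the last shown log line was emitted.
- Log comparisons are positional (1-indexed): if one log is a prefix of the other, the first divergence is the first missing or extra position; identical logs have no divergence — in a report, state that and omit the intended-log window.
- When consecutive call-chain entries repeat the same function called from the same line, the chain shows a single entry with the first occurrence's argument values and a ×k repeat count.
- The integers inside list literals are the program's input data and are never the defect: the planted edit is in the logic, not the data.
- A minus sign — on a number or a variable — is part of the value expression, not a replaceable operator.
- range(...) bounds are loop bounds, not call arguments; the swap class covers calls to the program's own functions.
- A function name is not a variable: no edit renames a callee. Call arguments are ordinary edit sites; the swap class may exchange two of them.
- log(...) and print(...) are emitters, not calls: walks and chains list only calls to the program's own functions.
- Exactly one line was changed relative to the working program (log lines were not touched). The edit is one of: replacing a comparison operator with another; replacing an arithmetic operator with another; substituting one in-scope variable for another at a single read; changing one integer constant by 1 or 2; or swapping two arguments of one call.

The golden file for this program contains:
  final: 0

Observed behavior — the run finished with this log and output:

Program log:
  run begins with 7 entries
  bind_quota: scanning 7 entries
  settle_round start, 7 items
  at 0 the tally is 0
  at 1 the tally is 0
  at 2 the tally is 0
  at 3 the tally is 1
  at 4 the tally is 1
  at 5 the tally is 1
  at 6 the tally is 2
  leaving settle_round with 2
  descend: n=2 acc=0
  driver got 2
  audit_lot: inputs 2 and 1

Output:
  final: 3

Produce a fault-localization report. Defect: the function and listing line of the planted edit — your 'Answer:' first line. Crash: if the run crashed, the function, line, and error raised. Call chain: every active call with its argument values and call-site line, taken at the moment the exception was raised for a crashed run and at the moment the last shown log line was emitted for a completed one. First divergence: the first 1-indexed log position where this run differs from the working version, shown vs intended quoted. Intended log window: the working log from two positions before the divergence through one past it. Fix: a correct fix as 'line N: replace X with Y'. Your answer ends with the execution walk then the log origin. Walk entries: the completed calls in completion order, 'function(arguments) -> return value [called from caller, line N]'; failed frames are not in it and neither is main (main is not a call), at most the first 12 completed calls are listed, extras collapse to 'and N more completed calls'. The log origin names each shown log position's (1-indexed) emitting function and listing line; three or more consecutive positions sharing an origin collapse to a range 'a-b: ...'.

Answer: the defect is in audit_lot at line 26.
The tell: The logs agree in full; only the final output differs.
Call chain: main -> audit_lot(2, 1) (called at line 35).
First divergence: none (the log streams are identical).
Execution walk:
  settle_round([1, 11, 3, 6, 5, 7, 12]) -> 2  [called from bind_quota, line 19]
  screen_input(0, 2) -> 2  [called from screen_input, line 5]
  screen_input(2, 0) -> 2  [called from bind_quota, line 21]
  bind_quota([1, 11, 3, 6, 5, 7, 12]) -> 2  [called from main, line 33]
  audit_lot(2, 1) -> 3  [called from main, line 35]
Log origins:
  1: from main, line 32
  2: from bind_quota, line 18
  3: from settle_round, line 8
  4-10: from settle_round, line 13
  11: from settle_round, line 14
  12: from screen_input, line 4
  13: from main, line 34
  14: from audit_lot, line 24
A correct fix: line 26: replace `+` with `%`.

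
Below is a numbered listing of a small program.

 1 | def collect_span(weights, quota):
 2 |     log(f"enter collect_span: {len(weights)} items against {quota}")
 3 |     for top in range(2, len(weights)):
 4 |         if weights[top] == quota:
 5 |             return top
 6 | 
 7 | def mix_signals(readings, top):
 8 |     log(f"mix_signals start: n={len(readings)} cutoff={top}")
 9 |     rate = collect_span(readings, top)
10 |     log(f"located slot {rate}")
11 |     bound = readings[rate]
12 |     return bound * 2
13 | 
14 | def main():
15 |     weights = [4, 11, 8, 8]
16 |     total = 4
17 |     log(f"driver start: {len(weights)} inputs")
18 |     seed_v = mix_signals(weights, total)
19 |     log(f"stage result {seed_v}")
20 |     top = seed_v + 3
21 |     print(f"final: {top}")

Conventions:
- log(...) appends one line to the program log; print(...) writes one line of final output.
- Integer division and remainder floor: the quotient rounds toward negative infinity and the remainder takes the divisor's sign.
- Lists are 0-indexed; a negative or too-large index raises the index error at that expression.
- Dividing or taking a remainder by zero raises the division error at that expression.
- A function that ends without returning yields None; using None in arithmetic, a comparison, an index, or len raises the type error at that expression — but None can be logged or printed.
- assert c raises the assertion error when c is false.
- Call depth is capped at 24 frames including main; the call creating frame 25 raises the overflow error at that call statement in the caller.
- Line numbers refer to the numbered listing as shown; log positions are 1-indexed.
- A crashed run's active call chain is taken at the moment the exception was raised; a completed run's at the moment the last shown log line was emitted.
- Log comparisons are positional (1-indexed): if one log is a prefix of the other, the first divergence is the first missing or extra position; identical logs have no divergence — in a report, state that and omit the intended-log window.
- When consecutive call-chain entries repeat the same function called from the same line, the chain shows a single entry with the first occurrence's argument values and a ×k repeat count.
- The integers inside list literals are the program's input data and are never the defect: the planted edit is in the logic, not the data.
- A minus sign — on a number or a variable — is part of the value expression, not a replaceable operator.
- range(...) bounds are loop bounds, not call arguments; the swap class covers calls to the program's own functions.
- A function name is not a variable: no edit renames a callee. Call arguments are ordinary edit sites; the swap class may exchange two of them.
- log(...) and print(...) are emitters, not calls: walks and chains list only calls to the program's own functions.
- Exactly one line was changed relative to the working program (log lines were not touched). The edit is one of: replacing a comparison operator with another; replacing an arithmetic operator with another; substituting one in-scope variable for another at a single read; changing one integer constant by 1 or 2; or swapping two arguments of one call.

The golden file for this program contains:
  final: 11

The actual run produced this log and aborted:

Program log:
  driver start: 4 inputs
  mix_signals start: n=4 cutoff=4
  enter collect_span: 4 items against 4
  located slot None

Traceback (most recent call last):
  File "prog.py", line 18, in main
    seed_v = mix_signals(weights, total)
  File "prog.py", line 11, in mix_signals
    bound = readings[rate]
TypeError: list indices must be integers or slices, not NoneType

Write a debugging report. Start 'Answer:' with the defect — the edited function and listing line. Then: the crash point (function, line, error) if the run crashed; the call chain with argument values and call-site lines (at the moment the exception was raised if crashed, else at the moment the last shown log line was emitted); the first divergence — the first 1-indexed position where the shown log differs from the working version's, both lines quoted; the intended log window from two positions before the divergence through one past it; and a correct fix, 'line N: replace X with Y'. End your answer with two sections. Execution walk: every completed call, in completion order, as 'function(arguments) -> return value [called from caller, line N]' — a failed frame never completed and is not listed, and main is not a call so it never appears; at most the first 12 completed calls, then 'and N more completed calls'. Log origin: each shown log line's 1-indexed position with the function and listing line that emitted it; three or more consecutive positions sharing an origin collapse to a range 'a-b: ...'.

Answer: the defect is in collect_span at line 3.
The tell: The log first diverges at position 4: the faulty run prints 'located slot None' where the working version prints 'located slot 0'.
Crash: mix_signals, line 11, TypeError.
Call chain: main -> mix_signals([4, 11, 8, 8], 4) (called at line 18).
First divergence: at position 4 the run shows 'located slot None' where the working version logs 'located slot 0'.
Intended log window:
  2: mix_signals start: n=4 cutoff=4
  3: enter collect_span: 4 items against 4
  4: located slot 0
  5: stage result 8
Execution walk:
  collect_span([4, 11, 8, 8], 4) -> None  [called from mix_signals, line 9]
Log line origins:
  1: from main, line 17
  2: from mix_signals, line 8
  3: from collect_span, line 2
  4: from mix_signals, line 10
A correct fix: line 3: replace `2` with `0`.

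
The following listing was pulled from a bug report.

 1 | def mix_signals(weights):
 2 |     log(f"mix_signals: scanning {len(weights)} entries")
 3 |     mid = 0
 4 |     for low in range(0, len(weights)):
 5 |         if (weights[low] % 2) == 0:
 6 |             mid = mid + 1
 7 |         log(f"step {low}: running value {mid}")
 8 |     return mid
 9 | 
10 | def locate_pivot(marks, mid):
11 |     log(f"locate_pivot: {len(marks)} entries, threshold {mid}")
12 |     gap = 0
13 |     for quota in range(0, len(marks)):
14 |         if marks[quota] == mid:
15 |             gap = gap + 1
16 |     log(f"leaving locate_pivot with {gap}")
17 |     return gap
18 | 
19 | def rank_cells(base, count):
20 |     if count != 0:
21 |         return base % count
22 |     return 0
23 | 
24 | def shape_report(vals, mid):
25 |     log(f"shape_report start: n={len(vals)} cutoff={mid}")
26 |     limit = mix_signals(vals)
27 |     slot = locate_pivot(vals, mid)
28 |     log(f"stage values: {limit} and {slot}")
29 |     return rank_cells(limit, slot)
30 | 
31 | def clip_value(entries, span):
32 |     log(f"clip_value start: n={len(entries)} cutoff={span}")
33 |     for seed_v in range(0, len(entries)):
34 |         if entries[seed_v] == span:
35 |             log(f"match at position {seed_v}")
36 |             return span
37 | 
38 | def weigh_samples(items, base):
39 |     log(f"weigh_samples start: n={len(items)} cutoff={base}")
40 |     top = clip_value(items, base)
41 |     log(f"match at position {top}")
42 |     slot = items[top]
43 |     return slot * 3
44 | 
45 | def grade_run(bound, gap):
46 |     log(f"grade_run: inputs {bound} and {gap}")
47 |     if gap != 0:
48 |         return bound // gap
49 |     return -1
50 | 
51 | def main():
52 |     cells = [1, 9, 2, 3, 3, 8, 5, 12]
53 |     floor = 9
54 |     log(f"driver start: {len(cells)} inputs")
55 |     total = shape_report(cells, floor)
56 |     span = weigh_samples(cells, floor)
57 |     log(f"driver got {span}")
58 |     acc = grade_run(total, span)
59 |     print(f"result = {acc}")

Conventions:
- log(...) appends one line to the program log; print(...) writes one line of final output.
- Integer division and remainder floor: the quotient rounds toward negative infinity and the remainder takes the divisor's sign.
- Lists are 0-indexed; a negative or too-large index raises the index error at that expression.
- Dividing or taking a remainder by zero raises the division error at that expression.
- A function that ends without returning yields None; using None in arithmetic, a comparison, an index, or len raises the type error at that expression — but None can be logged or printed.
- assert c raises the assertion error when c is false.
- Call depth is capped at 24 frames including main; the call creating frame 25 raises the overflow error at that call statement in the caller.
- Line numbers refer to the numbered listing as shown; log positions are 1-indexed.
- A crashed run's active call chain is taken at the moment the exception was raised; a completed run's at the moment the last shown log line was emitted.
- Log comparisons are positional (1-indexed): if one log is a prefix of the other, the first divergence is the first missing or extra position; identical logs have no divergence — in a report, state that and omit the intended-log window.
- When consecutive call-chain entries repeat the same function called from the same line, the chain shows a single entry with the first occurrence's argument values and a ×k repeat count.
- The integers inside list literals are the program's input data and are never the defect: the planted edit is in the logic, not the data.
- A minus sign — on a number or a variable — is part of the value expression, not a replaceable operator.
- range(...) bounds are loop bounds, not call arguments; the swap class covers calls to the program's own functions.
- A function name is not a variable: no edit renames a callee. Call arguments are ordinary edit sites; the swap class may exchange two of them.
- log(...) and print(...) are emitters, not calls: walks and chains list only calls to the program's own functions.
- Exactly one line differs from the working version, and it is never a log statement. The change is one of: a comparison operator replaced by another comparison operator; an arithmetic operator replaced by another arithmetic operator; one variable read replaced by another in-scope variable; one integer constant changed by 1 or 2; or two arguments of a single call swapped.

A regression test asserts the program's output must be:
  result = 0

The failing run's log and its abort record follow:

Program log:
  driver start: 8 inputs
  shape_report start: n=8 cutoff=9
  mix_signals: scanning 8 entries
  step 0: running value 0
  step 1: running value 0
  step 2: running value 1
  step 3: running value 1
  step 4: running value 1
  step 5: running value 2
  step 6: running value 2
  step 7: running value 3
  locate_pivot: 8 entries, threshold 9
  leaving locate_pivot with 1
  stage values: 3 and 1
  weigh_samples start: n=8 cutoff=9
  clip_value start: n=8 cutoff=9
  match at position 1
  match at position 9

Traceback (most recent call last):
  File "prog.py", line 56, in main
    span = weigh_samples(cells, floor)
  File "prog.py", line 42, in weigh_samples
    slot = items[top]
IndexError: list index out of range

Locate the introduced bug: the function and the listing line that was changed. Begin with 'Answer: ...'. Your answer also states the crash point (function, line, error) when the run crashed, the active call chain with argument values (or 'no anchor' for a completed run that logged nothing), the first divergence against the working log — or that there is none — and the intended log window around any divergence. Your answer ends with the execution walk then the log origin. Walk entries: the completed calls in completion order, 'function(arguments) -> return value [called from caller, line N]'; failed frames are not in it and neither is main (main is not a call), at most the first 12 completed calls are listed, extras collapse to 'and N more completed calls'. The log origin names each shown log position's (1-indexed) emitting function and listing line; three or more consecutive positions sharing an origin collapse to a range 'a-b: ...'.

Answer: the defect is in clip_value at line 36.
Key fact: The earliest visible damage is log position 18 — 'match at position 9' rather than the intended 'match at position 1'.
Crash: weigh_samples, line 42, IndexError.
Call chain: main -> weigh_samples([1, 9, 2, 3, 3, 8, 5, 12], 9) (called at line 56).
First divergence: position 18; shown 'match at position 9' vs intended 'match at position 1'.
Intended log window:
  16: clip_value start: n=8 cutoff=9
  17: match at position 1
  18: match at position 1
  19: driver got 27
Execution walk:
  mix_signals([1, 9, 2, 3, 3, 8, 5, 12]) -> 3  [called from shape_report, line 26]
  locate_pivot([1, 9, 2, 3, 3, 8, 5, 12], 9) -> 1  [called from shape_report, line 27]
  rank_cells(3, 1) -> 0  [called from shape_report, line 29]
  shape_report([1, 9, 2, 3, 3, 8, 5, 12], 9) -> 0  [called from main, line 55]
  clip_value([1, 9, 2, 3, 3, 8, 5, 12], 9) -> 9  [called from weigh_samples, line 40]
Log origins:
  1: from main, line 54
  2: from shape_report, line 25
  3: from mix_signals, line 2
  4-11: from mix_signals, line 7
  12: from locate_pivot, line 11
  13: from locate_pivot, line 16
  14: from shape_report, line 28
  15: from weigh_samples, line 39
  16: from clip_value, line 32
  17: from clip_value, line 35
  18: from weigh_samples, line 41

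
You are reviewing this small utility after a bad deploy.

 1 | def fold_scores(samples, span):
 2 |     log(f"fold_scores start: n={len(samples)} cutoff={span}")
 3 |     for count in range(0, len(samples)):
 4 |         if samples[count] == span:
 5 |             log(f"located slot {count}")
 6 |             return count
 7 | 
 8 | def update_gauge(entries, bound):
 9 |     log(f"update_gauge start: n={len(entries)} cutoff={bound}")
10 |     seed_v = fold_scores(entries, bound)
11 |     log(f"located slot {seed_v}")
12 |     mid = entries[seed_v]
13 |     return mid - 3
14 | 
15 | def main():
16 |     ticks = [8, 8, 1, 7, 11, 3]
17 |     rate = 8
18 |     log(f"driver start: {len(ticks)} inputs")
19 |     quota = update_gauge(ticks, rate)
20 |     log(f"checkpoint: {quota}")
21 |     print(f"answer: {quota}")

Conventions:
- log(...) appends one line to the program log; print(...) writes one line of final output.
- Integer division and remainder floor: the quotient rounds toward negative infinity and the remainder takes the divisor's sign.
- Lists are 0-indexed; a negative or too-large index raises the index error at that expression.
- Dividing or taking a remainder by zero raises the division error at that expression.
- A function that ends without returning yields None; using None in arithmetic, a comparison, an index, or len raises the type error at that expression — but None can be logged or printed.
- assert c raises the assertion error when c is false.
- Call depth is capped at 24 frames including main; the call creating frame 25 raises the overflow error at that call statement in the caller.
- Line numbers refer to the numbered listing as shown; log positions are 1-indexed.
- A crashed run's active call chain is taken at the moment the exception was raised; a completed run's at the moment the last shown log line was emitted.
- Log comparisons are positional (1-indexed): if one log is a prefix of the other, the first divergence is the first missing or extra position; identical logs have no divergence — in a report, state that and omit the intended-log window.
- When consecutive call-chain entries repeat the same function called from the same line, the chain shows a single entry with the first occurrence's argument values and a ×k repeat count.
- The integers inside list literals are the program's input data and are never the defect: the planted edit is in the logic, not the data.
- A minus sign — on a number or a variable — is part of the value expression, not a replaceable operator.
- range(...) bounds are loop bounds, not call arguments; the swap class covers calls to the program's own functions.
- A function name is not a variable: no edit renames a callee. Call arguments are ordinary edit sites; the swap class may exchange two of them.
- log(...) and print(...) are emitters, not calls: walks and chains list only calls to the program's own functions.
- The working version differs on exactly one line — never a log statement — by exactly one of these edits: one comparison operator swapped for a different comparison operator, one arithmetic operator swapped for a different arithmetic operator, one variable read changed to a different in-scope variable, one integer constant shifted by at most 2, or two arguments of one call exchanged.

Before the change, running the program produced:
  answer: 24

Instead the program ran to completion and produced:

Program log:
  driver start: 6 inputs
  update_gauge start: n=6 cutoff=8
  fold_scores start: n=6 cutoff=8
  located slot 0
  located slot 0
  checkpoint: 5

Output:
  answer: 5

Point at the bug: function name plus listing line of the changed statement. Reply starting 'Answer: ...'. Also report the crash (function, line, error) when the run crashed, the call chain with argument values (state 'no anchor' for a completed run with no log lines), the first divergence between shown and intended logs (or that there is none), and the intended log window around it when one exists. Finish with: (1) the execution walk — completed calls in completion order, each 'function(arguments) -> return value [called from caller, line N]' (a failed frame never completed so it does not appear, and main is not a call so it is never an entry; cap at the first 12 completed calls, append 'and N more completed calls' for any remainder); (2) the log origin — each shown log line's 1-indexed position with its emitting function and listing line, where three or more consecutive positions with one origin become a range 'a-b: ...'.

Answer: the defect is in update_gauge at line 13.
Key observation: Position 6 is the first bad log line: 'checkpoint: 5' should read 'checkpoint: 24'.
Call chain: main.
First divergence: at position 6 the run shows 'checkpoint: 5' where the working version logs 'checkpoint: 24'.
Intended log window:
  4: located slot 0
  5: located slot 0
  6: checkpoint: 24
Execution walk:
  fold_scores([8, 8, 1, 7, 11, 3], 8) -> 0  [called from update_gauge, line 10]
  update_gauge([8, 8, 1, 7, 11, 3], 8) -> 5  [called from main, line 19]
Log origin:
  1 — main, line 18
  2 — update_gauge, line 9
  3 — fold_scores, line 2
  4 — fold_scores, line 5
  5 — update_gauge, line 11
  6 — main, line 20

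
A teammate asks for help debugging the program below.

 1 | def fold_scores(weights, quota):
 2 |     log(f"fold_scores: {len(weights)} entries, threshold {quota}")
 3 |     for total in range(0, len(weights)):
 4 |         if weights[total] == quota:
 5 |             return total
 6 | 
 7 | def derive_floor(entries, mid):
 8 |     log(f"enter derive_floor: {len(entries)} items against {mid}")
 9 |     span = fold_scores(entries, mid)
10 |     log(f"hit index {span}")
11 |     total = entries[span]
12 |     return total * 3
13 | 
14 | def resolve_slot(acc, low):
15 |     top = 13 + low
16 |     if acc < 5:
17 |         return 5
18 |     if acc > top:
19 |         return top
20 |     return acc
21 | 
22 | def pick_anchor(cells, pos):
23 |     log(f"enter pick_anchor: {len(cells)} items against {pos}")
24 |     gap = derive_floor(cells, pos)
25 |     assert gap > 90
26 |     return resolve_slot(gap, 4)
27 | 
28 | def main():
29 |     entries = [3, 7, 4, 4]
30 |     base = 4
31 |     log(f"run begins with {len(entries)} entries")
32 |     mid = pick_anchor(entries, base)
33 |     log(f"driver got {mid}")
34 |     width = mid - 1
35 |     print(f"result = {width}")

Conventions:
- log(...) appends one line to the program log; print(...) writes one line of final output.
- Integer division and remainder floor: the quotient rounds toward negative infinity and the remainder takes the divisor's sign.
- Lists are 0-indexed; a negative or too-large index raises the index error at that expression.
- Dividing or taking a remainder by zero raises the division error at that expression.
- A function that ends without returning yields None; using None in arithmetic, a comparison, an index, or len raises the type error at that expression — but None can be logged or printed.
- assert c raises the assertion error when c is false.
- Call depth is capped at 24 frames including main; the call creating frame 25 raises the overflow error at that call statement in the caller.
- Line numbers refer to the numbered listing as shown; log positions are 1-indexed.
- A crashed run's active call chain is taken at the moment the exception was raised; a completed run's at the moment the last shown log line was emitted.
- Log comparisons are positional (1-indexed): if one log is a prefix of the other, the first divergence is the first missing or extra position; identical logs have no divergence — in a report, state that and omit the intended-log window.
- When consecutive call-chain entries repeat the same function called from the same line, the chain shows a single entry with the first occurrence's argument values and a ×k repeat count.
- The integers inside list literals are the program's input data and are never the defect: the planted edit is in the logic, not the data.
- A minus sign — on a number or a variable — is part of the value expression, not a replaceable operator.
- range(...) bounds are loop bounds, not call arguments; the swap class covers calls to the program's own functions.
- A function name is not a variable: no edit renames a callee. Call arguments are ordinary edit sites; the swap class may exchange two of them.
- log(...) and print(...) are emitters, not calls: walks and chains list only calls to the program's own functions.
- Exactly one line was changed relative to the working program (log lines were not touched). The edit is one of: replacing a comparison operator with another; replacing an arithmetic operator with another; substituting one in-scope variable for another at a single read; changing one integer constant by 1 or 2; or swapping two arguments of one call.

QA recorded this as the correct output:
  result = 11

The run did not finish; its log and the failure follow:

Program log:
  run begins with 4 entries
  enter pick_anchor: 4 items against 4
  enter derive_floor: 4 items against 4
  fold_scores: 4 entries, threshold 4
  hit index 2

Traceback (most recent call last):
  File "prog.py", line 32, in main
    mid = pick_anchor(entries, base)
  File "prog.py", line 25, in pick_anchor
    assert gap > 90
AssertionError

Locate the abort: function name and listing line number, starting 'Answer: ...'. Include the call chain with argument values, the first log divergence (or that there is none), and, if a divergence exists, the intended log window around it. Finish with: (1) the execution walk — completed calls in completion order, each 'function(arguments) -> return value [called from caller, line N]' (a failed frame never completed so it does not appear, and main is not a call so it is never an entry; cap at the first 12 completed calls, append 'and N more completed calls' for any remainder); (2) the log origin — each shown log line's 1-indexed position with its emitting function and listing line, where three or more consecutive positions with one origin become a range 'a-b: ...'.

Answer: the error was raised in pick_anchor, line 25.
Core observation: After 5 matching log lines the faulty run goes silent, while the working version continues with 'driver got 12'.
Call chain: main -> pick_anchor([3, 7, 4, 4], 4) (called at line 32).
First divergence: position 6 — the faulty run's log ends after 5 lines; the working version continues with 'driver got 12'.
Intended log window:
  4: fold_scores: 4 entries, threshold 4
  5: hit index 2
  6: driver got 12
Execution walk:
  fold_scores([3, 7, 4, 4], 4) -> 2  [called from derive_floor, line 9]
  derive_floor([3, 7, 4, 4], 4) -> 12  [called from pick_anchor, line 24]
Log line origins:
  1: from main, line 31
  2: from pick_anchor, line 23
  3: from derive_floor, line 8
  4: from fold_scores, line 2
  5: from derive_floor, line 10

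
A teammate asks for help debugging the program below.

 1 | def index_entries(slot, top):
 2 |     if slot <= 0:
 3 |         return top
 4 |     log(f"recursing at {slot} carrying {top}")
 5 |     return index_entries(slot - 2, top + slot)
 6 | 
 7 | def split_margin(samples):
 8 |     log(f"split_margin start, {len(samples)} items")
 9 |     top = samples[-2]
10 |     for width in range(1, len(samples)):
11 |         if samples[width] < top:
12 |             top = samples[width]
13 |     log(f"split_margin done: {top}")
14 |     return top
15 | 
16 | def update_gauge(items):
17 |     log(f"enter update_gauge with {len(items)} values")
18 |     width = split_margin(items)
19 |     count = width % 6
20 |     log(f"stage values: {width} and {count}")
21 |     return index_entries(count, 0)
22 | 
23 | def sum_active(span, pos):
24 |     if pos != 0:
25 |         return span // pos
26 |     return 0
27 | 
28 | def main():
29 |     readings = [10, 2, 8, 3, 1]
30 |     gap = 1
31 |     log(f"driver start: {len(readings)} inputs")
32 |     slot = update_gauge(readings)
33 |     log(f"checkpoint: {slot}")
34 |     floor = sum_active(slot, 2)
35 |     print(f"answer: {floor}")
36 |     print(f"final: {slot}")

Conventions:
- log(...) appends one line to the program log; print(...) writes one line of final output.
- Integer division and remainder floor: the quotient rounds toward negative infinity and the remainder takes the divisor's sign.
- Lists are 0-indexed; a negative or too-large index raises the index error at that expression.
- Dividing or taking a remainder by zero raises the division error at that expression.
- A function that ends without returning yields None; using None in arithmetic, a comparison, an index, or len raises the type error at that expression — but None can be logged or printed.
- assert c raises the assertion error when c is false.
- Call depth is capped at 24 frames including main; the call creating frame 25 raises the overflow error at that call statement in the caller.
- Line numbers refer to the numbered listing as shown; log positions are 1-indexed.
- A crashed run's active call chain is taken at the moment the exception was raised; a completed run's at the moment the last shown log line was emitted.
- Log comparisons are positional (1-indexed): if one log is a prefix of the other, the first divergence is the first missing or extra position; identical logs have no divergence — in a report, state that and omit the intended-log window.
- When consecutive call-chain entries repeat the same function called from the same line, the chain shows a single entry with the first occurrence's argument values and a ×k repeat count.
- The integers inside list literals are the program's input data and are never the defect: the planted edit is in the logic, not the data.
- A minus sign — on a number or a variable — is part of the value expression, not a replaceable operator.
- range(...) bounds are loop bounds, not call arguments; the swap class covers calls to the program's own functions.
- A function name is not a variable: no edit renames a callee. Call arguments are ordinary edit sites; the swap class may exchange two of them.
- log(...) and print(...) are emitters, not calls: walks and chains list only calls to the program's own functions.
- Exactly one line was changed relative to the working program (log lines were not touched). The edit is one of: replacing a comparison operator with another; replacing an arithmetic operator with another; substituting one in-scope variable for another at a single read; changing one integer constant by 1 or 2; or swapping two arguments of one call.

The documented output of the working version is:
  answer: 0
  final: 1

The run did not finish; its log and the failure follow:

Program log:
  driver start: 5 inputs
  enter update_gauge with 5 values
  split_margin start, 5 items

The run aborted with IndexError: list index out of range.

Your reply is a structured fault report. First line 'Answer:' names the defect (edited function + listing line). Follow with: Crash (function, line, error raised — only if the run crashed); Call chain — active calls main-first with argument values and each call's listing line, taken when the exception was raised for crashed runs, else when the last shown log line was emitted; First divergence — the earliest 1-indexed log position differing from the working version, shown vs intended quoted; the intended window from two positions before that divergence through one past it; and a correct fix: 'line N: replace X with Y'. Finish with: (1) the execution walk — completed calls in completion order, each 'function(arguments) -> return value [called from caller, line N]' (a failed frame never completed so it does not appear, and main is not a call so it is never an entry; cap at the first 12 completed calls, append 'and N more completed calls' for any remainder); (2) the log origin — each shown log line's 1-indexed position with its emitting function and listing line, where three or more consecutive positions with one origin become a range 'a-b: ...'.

Answer: the defect is in split_margin at line 9.
The tell: After 3 matching log lines the faulty run goes silent, while the working version continues with 'split_margin done: 1'.
Crash: split_margin, line 9, IndexError.
Call chain: main -> update_gauge([10, 2, 8, 3, 1]) (called at line 32) -> split_margin([10, 2, 8, 3, 1]) (called at line 18).
First divergence: position 4; the shown log stops at 3 lines while the working version next logs 'split_margin done: 1'.
Intended log window:
  2: enter update_gauge with 5 values
  3: split_margin start, 5 items
  4: split_margin done: 1
  5: stage values: 1 and 1
Execution walk:
  (no call completed)
Log line origins:
  1 — main, line 31
  2 — update_gauge, line 17
  3 — split_margin, line 8
A correct fix: line 9: replace `-2` with `0`.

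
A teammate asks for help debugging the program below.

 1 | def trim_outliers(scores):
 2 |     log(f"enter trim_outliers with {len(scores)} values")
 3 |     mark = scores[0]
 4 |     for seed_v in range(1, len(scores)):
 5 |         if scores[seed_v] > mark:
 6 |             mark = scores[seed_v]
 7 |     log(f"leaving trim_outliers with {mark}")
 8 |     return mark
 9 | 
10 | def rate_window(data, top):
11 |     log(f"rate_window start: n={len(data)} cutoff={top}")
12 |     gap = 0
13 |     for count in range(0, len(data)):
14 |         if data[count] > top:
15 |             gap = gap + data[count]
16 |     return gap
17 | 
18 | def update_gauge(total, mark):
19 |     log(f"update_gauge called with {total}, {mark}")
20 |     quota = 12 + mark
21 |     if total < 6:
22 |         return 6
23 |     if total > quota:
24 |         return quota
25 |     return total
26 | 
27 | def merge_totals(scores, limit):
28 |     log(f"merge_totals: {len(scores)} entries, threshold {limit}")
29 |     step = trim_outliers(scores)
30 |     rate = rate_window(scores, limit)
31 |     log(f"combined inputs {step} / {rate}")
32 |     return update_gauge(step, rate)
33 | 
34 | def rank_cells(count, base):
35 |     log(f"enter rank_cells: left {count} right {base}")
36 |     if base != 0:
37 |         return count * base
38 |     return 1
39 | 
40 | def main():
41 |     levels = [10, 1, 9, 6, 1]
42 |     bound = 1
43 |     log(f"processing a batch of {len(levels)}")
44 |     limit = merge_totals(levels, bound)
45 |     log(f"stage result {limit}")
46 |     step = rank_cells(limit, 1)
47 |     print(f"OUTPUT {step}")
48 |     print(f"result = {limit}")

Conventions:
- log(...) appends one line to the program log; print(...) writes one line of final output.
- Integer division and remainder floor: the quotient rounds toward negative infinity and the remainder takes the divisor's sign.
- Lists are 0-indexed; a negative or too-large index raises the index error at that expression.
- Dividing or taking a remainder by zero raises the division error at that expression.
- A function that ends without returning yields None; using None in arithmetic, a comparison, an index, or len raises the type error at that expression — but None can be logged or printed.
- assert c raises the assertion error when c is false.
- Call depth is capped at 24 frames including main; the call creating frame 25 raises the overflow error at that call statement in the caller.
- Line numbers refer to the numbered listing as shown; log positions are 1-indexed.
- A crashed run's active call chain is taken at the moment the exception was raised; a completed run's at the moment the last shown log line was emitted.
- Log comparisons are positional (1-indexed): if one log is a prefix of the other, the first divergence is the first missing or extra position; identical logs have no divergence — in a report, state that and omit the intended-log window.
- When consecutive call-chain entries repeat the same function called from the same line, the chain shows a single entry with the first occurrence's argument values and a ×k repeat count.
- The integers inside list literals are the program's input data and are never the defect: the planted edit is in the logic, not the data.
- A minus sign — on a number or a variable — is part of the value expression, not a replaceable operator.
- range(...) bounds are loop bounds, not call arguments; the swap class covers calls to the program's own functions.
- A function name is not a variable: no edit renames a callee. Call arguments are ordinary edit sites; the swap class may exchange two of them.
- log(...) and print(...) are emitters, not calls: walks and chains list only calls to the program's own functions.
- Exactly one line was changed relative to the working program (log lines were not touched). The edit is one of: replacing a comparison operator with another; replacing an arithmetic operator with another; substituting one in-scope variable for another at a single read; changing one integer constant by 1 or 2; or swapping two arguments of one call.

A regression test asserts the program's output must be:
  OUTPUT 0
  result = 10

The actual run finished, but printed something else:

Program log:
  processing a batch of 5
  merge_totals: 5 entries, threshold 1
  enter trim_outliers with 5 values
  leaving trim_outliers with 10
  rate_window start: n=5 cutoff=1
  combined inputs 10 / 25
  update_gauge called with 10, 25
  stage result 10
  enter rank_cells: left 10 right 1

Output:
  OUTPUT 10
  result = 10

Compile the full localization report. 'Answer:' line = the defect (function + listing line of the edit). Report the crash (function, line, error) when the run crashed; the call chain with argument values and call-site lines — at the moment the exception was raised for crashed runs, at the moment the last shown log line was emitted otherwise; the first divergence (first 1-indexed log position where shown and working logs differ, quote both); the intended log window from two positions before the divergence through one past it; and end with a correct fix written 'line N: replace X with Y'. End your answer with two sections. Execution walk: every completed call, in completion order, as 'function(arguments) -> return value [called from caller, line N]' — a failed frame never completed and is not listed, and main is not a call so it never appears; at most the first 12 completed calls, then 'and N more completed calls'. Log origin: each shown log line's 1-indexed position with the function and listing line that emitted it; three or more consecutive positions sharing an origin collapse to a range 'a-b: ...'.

Answer: the defect is in rank_cells at line 37.
Key fact: The two runs log identically and part ways only at the printed values.
Call chain: main -> rank_cells(10, 1) (called at line 46).
First divergence: none (the log streams are identical).
Execution walk:
  trim_outliers([10, 1, 9, 6, 1]) -> 10  [called from merge_totals, line 29]
  rate_window([10, 1, 9, 6, 1], 1) -> 25  [called from merge_totals, line 30]
  update_gauge(10, 25) -> 10  [called from merge_totals, line 32]
  merge_totals([10, 1, 9, 6, 1], 1) -> 10  [called from main, line 44]
  rank_cells(10, 1) -> 10  [called from main, line 46]
Log origin:
  1: emitted by main (line 43)
  2: emitted by merge_totals (line 28)
  3: emitted by trim_outliers (line 2)
  4: emitted by trim_outliers (line 7)
  5: emitted by rate_window (line 11)
  6: emitted by merge_totals (line 31)
  7: emitted by update_gauge (line 19)
  8: emitted by main (line 45)
  9: emitted by rank_cells (line 35)
A correct fix: line 37: replace `*` with `%`.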